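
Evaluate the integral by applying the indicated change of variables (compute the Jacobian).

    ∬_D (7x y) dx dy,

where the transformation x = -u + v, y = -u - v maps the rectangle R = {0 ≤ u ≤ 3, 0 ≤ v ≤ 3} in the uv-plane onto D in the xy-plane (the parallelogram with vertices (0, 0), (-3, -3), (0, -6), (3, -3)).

Compute the Jacobian determinant of (x, y) with respect to (u, v):

    ∂(x,y)/∂(u,v) = | -1  1 | = (-1)(-1) - (1)(-1) = 2.
                   | -1  -1 |

Its absolute value is |J| = 2 (the area scaling factor).

Substituting x = -u + v, y = -u - v into the integrand,

    7x y → 7u^2 - 7v^2,

so the integral becomes

    ∬_R (7u^2 - 7v^2) · |J| du dv = ∫_0^3 ∫_0^3 (14u^2 - 14v^2) dv du.

Inner (v): 42u^2 - 126.
Outer (u): 0.

Therefore ∬_D (7x y) dx dy = 0.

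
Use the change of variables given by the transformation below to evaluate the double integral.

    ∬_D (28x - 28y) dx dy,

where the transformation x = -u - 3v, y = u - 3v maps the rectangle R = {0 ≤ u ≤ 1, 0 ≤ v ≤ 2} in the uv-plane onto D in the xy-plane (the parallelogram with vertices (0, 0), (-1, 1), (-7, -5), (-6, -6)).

Compute the Jacobian determinant of (x, y) with respect to (u, v):

    ∂(x,y)/∂(u,v) = | -1  -3 | = (-1)(-3) - (-3)(1) = 6.
                   | 1  -3 |

Its absolute value is |J| = 6 (the area scaling factor).

Substituting x = -u - 3v, y = u - 3v into the integrand,

    28x - 28y → -56u,

so the integral becomes

    ∬_R (-56u) · |J| du dv = ∫_0^1 ∫_0^2 (-336u) dv du.

Inner (v): -672u.
Outer (u): -336.

Therefore ∬_D (28x - 28y) dx dy = -336.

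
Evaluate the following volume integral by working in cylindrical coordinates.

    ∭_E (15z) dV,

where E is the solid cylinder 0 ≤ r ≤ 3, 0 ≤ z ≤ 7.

In cylindrical coordinates, x = r cos(θ), y = r sin(θ), z = z, and dV = r dr dθ dz.

The integrand becomes 15z, so

    ∭_E (15z) dV = ∫_{0}^{2π} ∫_{0}^{3} ∫_{0}^{7} (15z) · r dz dr dθ.

Inner (z): 735r/2.
Middle (r from 0 to 3): 6615/4.
Outer (θ): 6615π/2.

Therefore the triple integral equals 6615π/2.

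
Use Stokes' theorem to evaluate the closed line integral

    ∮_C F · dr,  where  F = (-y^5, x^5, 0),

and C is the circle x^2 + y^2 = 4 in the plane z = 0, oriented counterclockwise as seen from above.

Let S be the flat disk x^2 + y^2 ≤ 4 in the plane z = 0, with upward unit normal n̂ = ẑ. By Stokes' theorem,

    ∮_C F · dr = ∬_S (∇ × F) · n̂ dS = ∬_D (curl F)_z dA,

where D is the disk x^2 + y^2 ≤ 4.

Compute the curl of F = (-y^5, x^5, 0):
    (∇ × F)_x = ∂F_z/∂y - ∂F_y/∂z = 0,
    (∇ × F)_y = ∂F_x/∂z - ∂F_z/∂x = 0,
    (∇ × F)_z = ∂F_y/∂x - ∂F_x/∂y = 5x^4 + 5y^4.

On z = 0, (curl F)_z = 5x^4 + 5y^4.

Convert to polar (x = r cos θ, y = r sin θ, dA = r dr dθ); the integrand becomes 5r^4(sin(θ)^4 + cos(θ)^4), so

    ∬_D (curl F)_z dA = ∫_0^{2π} ∫_0^{2} (5r^4(sin(θ)^4 + cos(θ)^4)) · r dr dθ.

Inner (r from 0 to 2): 160sin(θ)^4/3 + 160cos(θ)^4/3.
Outer (θ from 0 to 2π): 80π.

Therefore ∮_C F · dr = 80π.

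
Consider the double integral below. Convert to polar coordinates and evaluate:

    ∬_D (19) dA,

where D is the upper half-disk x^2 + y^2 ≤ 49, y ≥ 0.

The region D is 0 ≤ r ≤ 7, 0 ≤ θ ≤ π in polar coordinates, where x = r cos(θ), y = r sin(θ), and dA = r dr dθ.

Under the substitution, the integrand becomes 19, so

    ∬_D (19) dA = ∫_{0}^{π} ∫_{0}^{7} (19) · r dr dθ.

Inner integral (in r): ∫_{0}^{7} (19) · r dr = 931/2.

Outer integral (in θ): ∫_{0}^{π} (931/2) dθ = 931π/2.

Therefore ∬_D (19) dA = 931π/2.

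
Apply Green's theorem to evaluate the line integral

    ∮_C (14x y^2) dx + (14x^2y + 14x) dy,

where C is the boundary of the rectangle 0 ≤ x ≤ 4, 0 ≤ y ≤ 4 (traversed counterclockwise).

Green's theorem converts the closed line integral into a double integral over the enclosed region D:

    ∮_C P dx + Q dy = ∬_D (∂Q/∂x - ∂P/∂y) dA.

Here P = 14x y^2, Q = 14x^2y + 14x, so

    ∂Q/∂x = 28x y + 14,    ∂P/∂y = 28x y,
    ∂Q/∂x - ∂P/∂y = 14.

D is the region 0 ≤ x ≤ 4, 0 ≤ y ≤ 4. Evaluating the double integral:

    ∬_D (14) dA = ∫_0^{4} ∫_0^{4} (14) dy dx.

Inner (y from 0 to 4): 56.
Outer (x from 0 to 4): 224.

Therefore ∮_C P dx + Q dy = 224.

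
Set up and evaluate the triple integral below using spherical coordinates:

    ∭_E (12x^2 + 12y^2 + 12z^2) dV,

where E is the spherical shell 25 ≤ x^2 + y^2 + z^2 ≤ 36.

In spherical coordinates, x = ρ sin(φ) cos(θ), y = ρ sin(φ) sin(θ), z = ρ cos(φ), and dV = ρ^2 sin(φ) dρ dφ dθ.

The integrand becomes 12ρ^2, so

    ∭_E (12x^2 + 12y^2 + 12z^2) dV = ∫_{0}^{2π} ∫_{0}^{π} ∫_{5}^{6} (12ρ^2) · ρ^2 sin(φ) dρ dφ dθ.

Inner (ρ): 55812sin(φ)/5.
Middle (φ): 111624/5.
Outer (θ): 223248π/5.

Therefore the triple integral equals 223248π/5.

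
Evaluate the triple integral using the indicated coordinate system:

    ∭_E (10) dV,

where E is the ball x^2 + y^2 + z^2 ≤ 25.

In spherical coordinates, x = ρ sin(φ) cos(θ), y = ρ sin(φ) sin(θ), z = ρ cos(φ), and dV = ρ^2 sin(φ) dρ dφ dθ.

The integrand becomes 10, so

    ∭_E (10) dV = ∫_{0}^{2π} ∫_{0}^{π} ∫_{0}^{5} (10) · ρ^2 sin(φ) dρ dφ dθ.

Inner (ρ): 1250sin(φ)/3.
Middle (φ): 2500/3.
Outer (θ): 5000π/3.

Therefore the triple integral equals 5000π/3.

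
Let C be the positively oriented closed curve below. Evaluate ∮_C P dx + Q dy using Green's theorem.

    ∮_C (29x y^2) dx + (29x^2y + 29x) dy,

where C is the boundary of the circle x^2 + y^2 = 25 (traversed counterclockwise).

Green's theorem converts the closed line integral into a double integral over the enclosed region D:

    ∮_C P dx + Q dy = ∬_D (∂Q/∂x - ∂P/∂y) dA.

Here P = 29x y^2, Q = 29x^2y + 29x, so

    ∂Q/∂x = 58x y + 29,    ∂P/∂y = 58x y,
    ∂Q/∂x - ∂P/∂y = 29.

D is the region x^2 + y^2 ≤ 25. Evaluating the double integral:

In polar coordinates (x = r cos θ, y = r sin θ, dA = r dr dθ) the integrand becomes 29, so

    ∬_D (29) dA = ∫_0^{2π} ∫_0^{5} (29) · r dr dθ.

Inner (r from 0 to 5): 725/2.
Outer (θ from 0 to 2π): 725π.

Therefore ∮_C P dx + Q dy = 725π.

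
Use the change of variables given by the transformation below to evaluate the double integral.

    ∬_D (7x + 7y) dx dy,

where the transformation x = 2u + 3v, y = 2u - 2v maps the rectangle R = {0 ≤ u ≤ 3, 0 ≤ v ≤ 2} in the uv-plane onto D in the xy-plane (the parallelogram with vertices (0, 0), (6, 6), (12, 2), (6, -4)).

Compute the Jacobian determinant of (x, y) with respect to (u, v):

    ∂(x,y)/∂(u,v) = | 2  3 | = (2)(-2) - (3)(2) = -10.
                   | 2  -2 |

Its absolute value is |J| = 10 (the area scaling factor).

Substituting x = 2u + 3v, y = 2u - 2v into the integrand,

    7x + 7y → 28u + 7v,

so the integral becomes

    ∬_R (28u + 7v) · |J| du dv = ∫_0^3 ∫_0^2 (280u + 70v) dv du.

Inner (v): 560u + 140.
Outer (u): 2940.

Therefore ∬_D (7x + 7y) dx dy = 2940.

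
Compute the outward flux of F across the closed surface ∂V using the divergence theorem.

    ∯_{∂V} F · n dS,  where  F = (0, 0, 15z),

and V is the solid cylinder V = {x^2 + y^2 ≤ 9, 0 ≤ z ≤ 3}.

By the divergence theorem,

    ∯_{∂V} F · n dS = ∭_V (∇ · F) dV.

Compute the divergence:
    ∇ · F = ∂F_x/∂x + ∂F_y/∂y + ∂F_z/∂z = 0 + 0 + 15 = 15.

In cylindrical coordinates, x = r cos(θ), y = r sin(θ), z = z, dV = r dr dθ dz, with 0 ≤ r ≤ 3, 0 ≤ θ ≤ 2π, 0 ≤ z ≤ 3.

The integrand, after substitution and multiplying by the volume element, becomes (15) · r, so

    ∭_V (∇·F) dV = ∫_0^{2π} ∫_0^{3} ∫_0^{3} (15) · r dz dr dθ.

Inner (z from 0 to 3): 45r.
Middle (r from 0 to 3): 405/2.
Outer (θ from 0 to 2π): 405π.

Therefore ∯_{∂V} F · n dS = 405π.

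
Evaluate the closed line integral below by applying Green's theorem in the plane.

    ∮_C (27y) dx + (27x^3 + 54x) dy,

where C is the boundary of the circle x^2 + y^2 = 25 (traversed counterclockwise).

Green's theorem converts the closed line integral into a double integral over the enclosed region D:

    ∮_C P dx + Q dy = ∬_D (∂Q/∂x - ∂P/∂y) dA.

Here P = 27y, Q = 27x^3 + 54x, so

    ∂Q/∂x = 81x^2 + 54,    ∂P/∂y = 27,
    ∂Q/∂x - ∂P/∂y = 81x^2 + 27.

D is the region x^2 + y^2 ≤ 25. Evaluating the double integral:

In polar coordinates (x = r cos θ, y = r sin θ, dA = r dr dθ) the integrand becomes 81r^2cos(θ)^2 + 27, so

    ∬_D (81x^2 + 27) dA = ∫_0^{2π} ∫_0^{5} (81r^2cos(θ)^2 + 27) · r dr dθ.

Inner (r from 0 to 5): 50625cos(θ)^2/4 + 675/2.
Outer (θ from 0 to 2π): 53325π/4.

Therefore ∮_C P dx + Q dy = 53325π/4.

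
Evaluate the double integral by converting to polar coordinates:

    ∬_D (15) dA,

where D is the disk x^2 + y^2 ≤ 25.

The region D is 0 ≤ r ≤ 5, 0 ≤ θ ≤ 2π in polar coordinates, where x = r cos(θ), y = r sin(θ), and dA = r dr dθ.

Under the substitution, the integrand becomes 15, so

    ∬_D (15) dA = ∫_{0}^{2π} ∫_{0}^{5} (15) · r dr dθ.

Inner integral (in r): ∫_{0}^{5} (15) · r dr = 375/2.

Outer integral (in θ): ∫_{0}^{2π} (375/2) dθ = 375π.

Therefore ∬_D (15) dA = 375π.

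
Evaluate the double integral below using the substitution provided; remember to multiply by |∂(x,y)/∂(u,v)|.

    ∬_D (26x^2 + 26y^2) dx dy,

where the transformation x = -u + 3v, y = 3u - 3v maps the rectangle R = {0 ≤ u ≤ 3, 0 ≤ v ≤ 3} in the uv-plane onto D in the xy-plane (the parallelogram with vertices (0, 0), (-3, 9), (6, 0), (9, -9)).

Compute the Jacobian determinant of (x, y) with respect to (u, v):

    ∂(x,y)/∂(u,v) = | -1  3 | = (-1)(-3) - (3)(3) = -6.
                   | 3  -3 |

Its absolute value is |J| = 6 (the area scaling factor).

Substituting x = -u + 3v, y = 3u - 3v into the integrand,

    26x^2 + 26y^2 → 260u^2 - 624u v + 468v^2,

so the integral becomes

    ∬_R (260u^2 - 624u v + 468v^2) · |J| du dv = ∫_0^3 ∫_0^3 (1560u^2 - 3744u v + 2808v^2) dv du.

Inner (v): 4680u^2 - 16848u + 25272.
Outer (u): 42120.

Therefore ∬_D (26x^2 + 26y^2) dx dy = 42120.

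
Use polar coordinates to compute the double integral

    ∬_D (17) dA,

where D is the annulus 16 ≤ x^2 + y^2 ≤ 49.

The region D is 4 ≤ r ≤ 7, 0 ≤ θ ≤ 2π in polar coordinates, where x = r cos(θ), y = r sin(θ), and dA = r dr dθ.

Under the substitution, the integrand becomes 17, so

    ∬_D (17) dA = ∫_{0}^{2π} ∫_{4}^{7} (17) · r dr dθ.

Inner integral (in r): ∫_{4}^{7} (17) · r dr = 561/2.

Outer integral (in θ): ∫_{0}^{2π} (561/2) dθ = 561π.

Therefore ∬_D (17) dA = 561π.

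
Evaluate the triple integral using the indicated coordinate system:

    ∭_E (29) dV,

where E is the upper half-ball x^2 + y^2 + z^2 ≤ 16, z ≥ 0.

In spherical coordinates, x = ρ sin(φ) cos(θ), y = ρ sin(φ) sin(θ), z = ρ cos(φ), and dV = ρ^2 sin(φ) dρ dφ dθ.

The integrand becomes 29, so

    ∭_E (29) dV = ∫_{0}^{2π} ∫_{0}^{π/2} ∫_{0}^{4} (29) · ρ^2 sin(φ) dρ dφ dθ.

Inner (ρ): 1856sin(φ)/3.
Middle (φ): 1856/3.
Outer (θ): 3712π/3.

Therefore the triple integral equals 3712π/3.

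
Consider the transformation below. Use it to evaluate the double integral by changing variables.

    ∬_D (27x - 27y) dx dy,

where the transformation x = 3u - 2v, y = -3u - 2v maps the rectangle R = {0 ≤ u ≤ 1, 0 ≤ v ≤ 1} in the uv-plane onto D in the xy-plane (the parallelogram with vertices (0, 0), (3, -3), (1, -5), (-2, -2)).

Compute the Jacobian determinant of (x, y) with respect to (u, v):

    ∂(x,y)/∂(u,v) = | 3  -2 | = (3)(-2) - (-2)(-3) = -12.
                   | -3  -2 |

Its absolute value is |J| = 12 (the area scaling factor).

Substituting x = 3u - 2v, y = -3u - 2v into the integrand,

    27x - 27y → 162u,

so the integral becomes

    ∬_R (162u) · |J| du dv = ∫_0^1 ∫_0^1 (1944u) dv du.

Inner (v): 1944u.
Outer (u): 972.

Therefore ∬_D (27x - 27y) dx dy = 972.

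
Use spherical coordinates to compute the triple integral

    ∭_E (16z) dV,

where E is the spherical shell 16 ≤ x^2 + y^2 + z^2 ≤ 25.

In spherical coordinates, x = ρ sin(φ) cos(θ), y = ρ sin(φ) sin(θ), z = ρ cos(φ), and dV = ρ^2 sin(φ) dρ dφ dθ.

The integrand becomes 16ρ cos(φ), so

    ∭_E (16z) dV = ∫_{0}^{2π} ∫_{0}^{π} ∫_{4}^{5} (16ρ cos(φ)) · ρ^2 sin(φ) dρ dφ dθ.

Inner (ρ): 738sin(2φ).
Middle (φ): 0.
Outer (θ): 0.

Therefore the triple integral equals 0.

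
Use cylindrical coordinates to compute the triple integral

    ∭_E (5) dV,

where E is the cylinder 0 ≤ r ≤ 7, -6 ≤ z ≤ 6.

In cylindrical coordinates, x = r cos(θ), y = r sin(θ), z = z, and dV = r dr dθ dz.

The integrand becomes 5, so

    ∭_E (5) dV = ∫_{0}^{2π} ∫_{0}^{7} ∫_{-6}^{6} (5) · r dz dr dθ.

Inner (z): 60r.
Middle (r from 0 to 7): 1470.
Outer (θ): 2940π.

Therefore the triple integral equals 2940π.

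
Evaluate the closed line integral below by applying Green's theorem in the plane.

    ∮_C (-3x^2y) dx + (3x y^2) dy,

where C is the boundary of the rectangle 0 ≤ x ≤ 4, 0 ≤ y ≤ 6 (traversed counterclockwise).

Green's theorem converts the closed line integral into a double integral over the enclosed region D:

    ∮_C P dx + Q dy = ∬_D (∂Q/∂x - ∂P/∂y) dA.

Here P = -3x^2y, Q = 3x y^2, so

    ∂Q/∂x = 3y^2,    ∂P/∂y = -3x^2,
    ∂Q/∂x - ∂P/∂y = 3x^2 + 3y^2.

D is the region 0 ≤ x ≤ 4, 0 ≤ y ≤ 6. Evaluating the double integral:

    ∬_D (3x^2 + 3y^2) dA = ∫_0^{4} ∫_0^{6} (3x^2 + 3y^2) dy dx.

Inner (y from 0 to 6): 18x^2 + 216.
Outer (x from 0 to 4): 1248.

Therefore ∮_C P dx + Q dy = 1248.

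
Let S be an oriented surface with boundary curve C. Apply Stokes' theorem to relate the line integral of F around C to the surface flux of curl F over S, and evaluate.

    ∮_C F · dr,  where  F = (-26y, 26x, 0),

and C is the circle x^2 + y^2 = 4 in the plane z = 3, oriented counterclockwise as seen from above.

Let S be the flat disk x^2 + y^2 ≤ 4 in the plane z = 3, with upward unit normal n̂ = ẑ. By Stokes' theorem,

    ∮_C F · dr = ∬_S (∇ × F) · n̂ dS = ∬_D (curl F)_z dA,

where D is the disk x^2 + y^2 ≤ 4.

Compute the curl of F = (-26y, 26x, 0):
    (∇ × F)_x = ∂F_z/∂y - ∂F_y/∂z = 0,
    (∇ × F)_y = ∂F_x/∂z - ∂F_z/∂x = 0,
    (∇ × F)_z = ∂F_y/∂x - ∂F_x/∂y = 52.

On z = 3, (curl F)_z = 52.

Convert to polar (x = r cos θ, y = r sin θ, dA = r dr dθ); the integrand becomes 52, so

    ∬_D (curl F)_z dA = ∫_0^{2π} ∫_0^{2} (52) · r dr dθ.

Inner (r from 0 to 2): 104.
Outer (θ from 0 to 2π): 208π.

Therefore ∮_C F · dr = 208π.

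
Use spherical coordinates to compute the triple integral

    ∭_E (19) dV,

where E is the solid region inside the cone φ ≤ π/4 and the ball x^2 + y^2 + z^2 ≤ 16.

In spherical coordinates, x = ρ sin(φ) cos(θ), y = ρ sin(φ) sin(θ), z = ρ cos(φ), and dV = ρ^2 sin(φ) dρ dφ dθ.

The integrand becomes 19, so

    ∭_E (19) dV = ∫_{0}^{2π} ∫_{0}^{π/4} ∫_{0}^{4} (19) · ρ^2 sin(φ) dρ dφ dθ.

Inner (ρ): 1216sin(φ)/3.
Middle (φ): 1216/3 - 608sqrt(2)/3.
Outer (θ): 1216π (2 - sqrt(2))/3.

Therefore the triple integral equals 1216π (2 - sqrt(2))/3.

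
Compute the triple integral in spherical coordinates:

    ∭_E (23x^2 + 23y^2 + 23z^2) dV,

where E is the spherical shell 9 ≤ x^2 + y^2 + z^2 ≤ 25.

In spherical coordinates, x = ρ sin(φ) cos(θ), y = ρ sin(φ) sin(θ), z = ρ cos(φ), and dV = ρ^2 sin(φ) dρ dφ dθ.

The integrand becomes 23ρ^2, so

    ∭_E (23x^2 + 23y^2 + 23z^2) dV = ∫_{0}^{2π} ∫_{0}^{π} ∫_{3}^{5} (23ρ^2) · ρ^2 sin(φ) dρ dφ dθ.

Inner (ρ): 66286sin(φ)/5.
Middle (φ): 132572/5.
Outer (θ): 265144π/5.

Therefore the triple integral equals 265144π/5.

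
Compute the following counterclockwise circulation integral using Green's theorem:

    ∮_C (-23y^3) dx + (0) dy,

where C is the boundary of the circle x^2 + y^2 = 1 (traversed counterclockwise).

Green's theorem converts the closed line integral into a double integral over the enclosed region D:

    ∮_C P dx + Q dy = ∬_D (∂Q/∂x - ∂P/∂y) dA.

Here P = -23y^3, Q = 0, so

    ∂Q/∂x = 0,    ∂P/∂y = -69y^2,
    ∂Q/∂x - ∂P/∂y = 69y^2.

D is the region x^2 + y^2 ≤ 1. Evaluating the double integral:

In polar coordinates (x = r cos θ, y = r sin θ, dA = r dr dθ) the integrand becomes 69r^2sin(θ)^2, so

    ∬_D (69y^2) dA = ∫_0^{2π} ∫_0^{1} (69r^2sin(θ)^2) · r dr dθ.

Inner (r from 0 to 1): 69sin(θ)^2/4.
Outer (θ from 0 to 2π): 69π/4.

Therefore ∮_C P dx + Q dy = 69π/4.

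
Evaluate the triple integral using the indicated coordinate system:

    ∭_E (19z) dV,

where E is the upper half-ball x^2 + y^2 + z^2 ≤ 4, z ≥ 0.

In spherical coordinates, x = ρ sin(φ) cos(θ), y = ρ sin(φ) sin(θ), z = ρ cos(φ), and dV = ρ^2 sin(φ) dρ dφ dθ.

The integrand becomes 19ρ cos(φ), so

    ∭_E (19z) dV = ∫_{0}^{2π} ∫_{0}^{π/2} ∫_{0}^{2} (19ρ cos(φ)) · ρ^2 sin(φ) dρ dφ dθ.

Inner (ρ): 38sin(2φ).
Middle (φ): 38.
Outer (θ): 76π.

Therefore the triple integral equals 76π.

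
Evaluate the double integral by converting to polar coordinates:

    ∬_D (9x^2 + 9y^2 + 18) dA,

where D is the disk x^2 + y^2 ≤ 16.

The region D is 0 ≤ r ≤ 4, 0 ≤ θ ≤ 2π in polar coordinates, where x = r cos(θ), y = r sin(θ), and dA = r dr dθ.

Under the substitution, the integrand becomes 9r^2 + 18, so

    ∬_D (9x^2 + 9y^2 + 18) dA = ∫_{0}^{2π} ∫_{0}^{4} (9r^2 + 18) · r dr dθ.

Inner integral (in r): ∫_{0}^{4} (9r^2 + 18) · r dr = 720.

Outer integral (in θ): ∫_{0}^{2π} (720) dθ = 1440π.

Therefore ∬_D (9x^2 + 9y^2 + 18) dA = 1440π.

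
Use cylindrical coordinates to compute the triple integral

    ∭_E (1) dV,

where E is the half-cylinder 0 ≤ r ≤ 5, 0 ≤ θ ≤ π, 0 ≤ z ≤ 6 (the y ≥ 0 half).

In cylindrical coordinates, x = r cos(θ), y = r sin(θ), z = z, and dV = r dr dθ dz.

The integrand becomes 1, so

    ∭_E (1) dV = ∫_{0}^{π} ∫_{0}^{5} ∫_{0}^{6} (1) · r dz dr dθ.

Inner (z): 6r.
Middle (r from 0 to 5): 75.
Outer (θ): 75π.

Therefore the triple integral equals 75π.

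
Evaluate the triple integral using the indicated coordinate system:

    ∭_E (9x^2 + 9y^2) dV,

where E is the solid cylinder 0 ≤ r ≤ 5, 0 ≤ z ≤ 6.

In cylindrical coordinates, x = r cos(θ), y = r sin(θ), z = z, and dV = r dr dθ dz.

The integrand becomes 9r^2, so

    ∭_E (9x^2 + 9y^2) dV = ∫_{0}^{2π} ∫_{0}^{5} ∫_{0}^{6} (9r^2) · r dz dr dθ.

Inner (z): 54r^3.
Middle (r from 0 to 5): 16875/2.
Outer (θ): 16875π.

Therefore the triple integral equals 16875π.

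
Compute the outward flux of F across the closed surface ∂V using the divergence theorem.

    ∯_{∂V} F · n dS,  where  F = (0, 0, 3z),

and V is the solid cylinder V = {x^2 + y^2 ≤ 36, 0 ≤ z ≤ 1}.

By the divergence theorem,

    ∯_{∂V} F · n dS = ∭_V (∇ · F) dV.

Compute the divergence:
    ∇ · F = ∂F_x/∂x + ∂F_y/∂y + ∂F_z/∂z = 0 + 0 + 3 = 3.

In cylindrical coordinates, x = r cos(θ), y = r sin(θ), z = z, dV = r dr dθ dz, with 0 ≤ r ≤ 6, 0 ≤ θ ≤ 2π, 0 ≤ z ≤ 1.

The integrand, after substitution and multiplying by the volume element, becomes (3) · r, so

    ∭_V (∇·F) dV = ∫_0^{2π} ∫_0^{6} ∫_0^{1} (3) · r dz dr dθ.

Inner (z from 0 to 1): 3r.
Middle (r from 0 to 6): 54.
Outer (θ from 0 to 2π): 108π.

Therefore ∯_{∂V} F · n dS = 108π.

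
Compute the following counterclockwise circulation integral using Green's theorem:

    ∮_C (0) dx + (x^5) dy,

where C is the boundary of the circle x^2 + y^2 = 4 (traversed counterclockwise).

Green's theorem converts the closed line integral into a double integral over the enclosed region D:

    ∮_C P dx + Q dy = ∬_D (∂Q/∂x - ∂P/∂y) dA.

Here P = 0, Q = x^5, so

    ∂Q/∂x = 5x^4,    ∂P/∂y = 0,
    ∂Q/∂x - ∂P/∂y = 5x^4.

D is the region x^2 + y^2 ≤ 4. Evaluating the double integral:

In polar coordinates (x = r cos θ, y = r sin θ, dA = r dr dθ) the integrand becomes 5r^4cos(θ)^4, so

    ∬_D (5x^4) dA = ∫_0^{2π} ∫_0^{2} (5r^4cos(θ)^4) · r dr dθ.

Inner (r from 0 to 2): 160cos(θ)^4/3.
Outer (θ from 0 to 2π): 40π.

Therefore ∮_C P dx + Q dy = 40π.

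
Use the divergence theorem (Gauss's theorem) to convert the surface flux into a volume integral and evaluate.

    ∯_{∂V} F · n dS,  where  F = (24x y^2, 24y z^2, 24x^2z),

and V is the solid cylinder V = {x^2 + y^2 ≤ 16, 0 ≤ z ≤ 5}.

By the divergence theorem,

    ∯_{∂V} F · n dS = ∭_V (∇ · F) dV.

Compute the divergence:
    ∇ · F = ∂F_x/∂x + ∂F_y/∂y + ∂F_z/∂z = 24y^2 + 24z^2 + 24x^2 = 24x^2 + 24y^2 + 24z^2.

In cylindrical coordinates, x = r cos(θ), y = r sin(θ), z = z, dV = r dr dθ dz, with 0 ≤ r ≤ 4, 0 ≤ θ ≤ 2π, 0 ≤ z ≤ 5.

The integrand, after substitution and multiplying by the volume element, becomes (24r^2 + 24z^2) · r, so

    ∭_V (∇·F) dV = ∫_0^{2π} ∫_0^{4} ∫_0^{5} (24r^2 + 24z^2) · r dz dr dθ.

Inner (z from 0 to 5): 120r^3 + 1000r.
Middle (r from 0 to 4): 15680.
Outer (θ from 0 to 2π): 31360π.

Therefore ∯_{∂V} F · n dS = 31360π.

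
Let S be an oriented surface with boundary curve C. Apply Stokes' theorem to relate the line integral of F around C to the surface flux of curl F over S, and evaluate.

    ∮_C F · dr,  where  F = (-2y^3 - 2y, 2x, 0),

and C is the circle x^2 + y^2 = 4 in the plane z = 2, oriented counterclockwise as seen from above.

Let S be the flat disk x^2 + y^2 ≤ 4 in the plane z = 2, with upward unit normal n̂ = ẑ. By Stokes' theorem,

    ∮_C F · dr = ∬_S (∇ × F) · n̂ dS = ∬_D (curl F)_z dA,

where D is the disk x^2 + y^2 ≤ 4.

Compute the curl of F = (-2y^3 - 2y, 2x, 0):
    (∇ × F)_x = ∂F_z/∂y - ∂F_y/∂z = 0,
    (∇ × F)_y = ∂F_x/∂z - ∂F_z/∂x = 0,
    (∇ × F)_z = ∂F_y/∂x - ∂F_x/∂y = 6y^2 + 4.

On z = 2, (curl F)_z = 6y^2 + 4.

Convert to polar (x = r cos θ, y = r sin θ, dA = r dr dθ); the integrand becomes 6r^2sin(θ)^2 + 4, so

    ∬_D (curl F)_z dA = ∫_0^{2π} ∫_0^{2} (6r^2sin(θ)^2 + 4) · r dr dθ.

Inner (r from 0 to 2): 24sin(θ)^2 + 8.
Outer (θ from 0 to 2π): 40π.

Therefore ∮_C F · dr = 40π.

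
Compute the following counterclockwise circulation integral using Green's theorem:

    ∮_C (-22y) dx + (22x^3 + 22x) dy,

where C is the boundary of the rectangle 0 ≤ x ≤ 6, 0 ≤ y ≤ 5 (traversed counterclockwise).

Green's theorem converts the closed line integral into a double integral over the enclosed region D:

    ∮_C P dx + Q dy = ∬_D (∂Q/∂x - ∂P/∂y) dA.

Here P = -22y, Q = 22x^3 + 22x, so

    ∂Q/∂x = 66x^2 + 22,    ∂P/∂y = -22,
    ∂Q/∂x - ∂P/∂y = 66x^2 + 44.

D is the region 0 ≤ x ≤ 6, 0 ≤ y ≤ 5. Evaluating the double integral:

    ∬_D (66x^2 + 44) dA = ∫_0^{6} ∫_0^{5} (66x^2 + 44) dy dx.

Inner (y from 0 to 5): 330x^2 + 220.
Outer (x from 0 to 6): 25080.

Therefore ∮_C P dx + Q dy = 25080.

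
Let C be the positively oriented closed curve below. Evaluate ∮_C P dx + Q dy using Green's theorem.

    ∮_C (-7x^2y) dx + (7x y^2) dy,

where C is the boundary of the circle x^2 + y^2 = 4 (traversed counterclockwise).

Green's theorem converts the closed line integral into a double integral over the enclosed region D:

    ∮_C P dx + Q dy = ∬_D (∂Q/∂x - ∂P/∂y) dA.

Here P = -7x^2y, Q = 7x y^2, so

    ∂Q/∂x = 7y^2,    ∂P/∂y = -7x^2,
    ∂Q/∂x - ∂P/∂y = 7x^2 + 7y^2.

D is the region x^2 + y^2 ≤ 4. Evaluating the double integral:

In polar coordinates (x = r cos θ, y = r sin θ, dA = r dr dθ) the integrand becomes 7r^2, so

    ∬_D (7x^2 + 7y^2) dA = ∫_0^{2π} ∫_0^{2} (7r^2) · r dr dθ.

Inner (r from 0 to 2): 28.
Outer (θ from 0 to 2π): 56π.

Therefore ∮_C P dx + Q dy = 56π.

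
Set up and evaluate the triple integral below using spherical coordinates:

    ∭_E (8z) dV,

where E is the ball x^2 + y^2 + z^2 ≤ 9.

In spherical coordinates, x = ρ sin(φ) cos(θ), y = ρ sin(φ) sin(θ), z = ρ cos(φ), and dV = ρ^2 sin(φ) dρ dφ dθ.

The integrand becomes 8ρ cos(φ), so

    ∭_E (8z) dV = ∫_{0}^{2π} ∫_{0}^{π} ∫_{0}^{3} (8ρ cos(φ)) · ρ^2 sin(φ) dρ dφ dθ.

Inner (ρ): 81sin(2φ).
Middle (φ): 0.
Outer (θ): 0.

Therefore the triple integral equals 0.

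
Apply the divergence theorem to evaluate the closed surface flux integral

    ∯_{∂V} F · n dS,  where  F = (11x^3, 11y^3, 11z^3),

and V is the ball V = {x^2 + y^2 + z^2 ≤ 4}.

By the divergence theorem,

    ∯_{∂V} F · n dS = ∭_V (∇ · F) dV.

Compute the divergence:
    ∇ · F = ∂F_x/∂x + ∂F_y/∂y + ∂F_z/∂z = 33x^2 + 33y^2 + 33z^2.

In spherical coordinates, x = ρ sin(φ) cos(θ), y = ρ sin(φ) sin(θ), z = ρ cos(φ), dV = ρ^2 sin(φ) dρ dφ dθ, with 0 ≤ ρ ≤ 2, 0 ≤ φ ≤ π, 0 ≤ θ ≤ 2π.

The integrand, after substitution and multiplying by the volume element, becomes (33ρ^2) · ρ^2 sin(φ), so

    ∭_V (∇·F) dV = ∫_0^{2π} ∫_0^{π} ∫_0^{2} (33ρ^2) · ρ^2 sin(φ) dρ dφ dθ.

Inner (ρ from 0 to 2): 1056sin(φ)/5.
Middle (φ from 0 to π): 2112/5.
Outer (θ from 0 to 2π): 4224π/5.

Therefore ∯_{∂V} F · n dS = 4224π/5.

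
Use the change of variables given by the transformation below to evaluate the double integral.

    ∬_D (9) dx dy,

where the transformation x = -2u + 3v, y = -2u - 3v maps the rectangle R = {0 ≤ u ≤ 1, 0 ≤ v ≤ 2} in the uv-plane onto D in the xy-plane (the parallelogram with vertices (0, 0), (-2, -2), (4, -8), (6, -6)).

Compute the Jacobian determinant of (x, y) with respect to (u, v):

    ∂(x,y)/∂(u,v) = | -2  3 | = (-2)(-3) - (3)(-2) = 12.
                   | -2  -3 |

Its absolute value is |J| = 12 (the area scaling factor).

Substituting x = -2u + 3v, y = -2u - 3v into the integrand,

    9 → 9,

so the integral becomes

    ∬_R (9) · |J| du dv = ∫_0^1 ∫_0^2 (108) dv du.

Inner (v): 216.
Outer (u): 216.

Therefore ∬_D (9) dx dy = 216.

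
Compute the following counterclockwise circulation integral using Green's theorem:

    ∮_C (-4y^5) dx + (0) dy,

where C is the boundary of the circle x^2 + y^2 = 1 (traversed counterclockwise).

Green's theorem converts the closed line integral into a double integral over the enclosed region D:

    ∮_C P dx + Q dy = ∬_D (∂Q/∂x - ∂P/∂y) dA.

Here P = -4y^5, Q = 0, so

    ∂Q/∂x = 0,    ∂P/∂y = -20y^4,
    ∂Q/∂x - ∂P/∂y = 20y^4.

D is the region x^2 + y^2 ≤ 1. Evaluating the double integral:

In polar coordinates (x = r cos θ, y = r sin θ, dA = r dr dθ) the integrand becomes 20r^4sin(θ)^4, so

    ∬_D (20y^4) dA = ∫_0^{2π} ∫_0^{1} (20r^4sin(θ)^4) · r dr dθ.

Inner (r from 0 to 1): 10sin(θ)^4/3.
Outer (θ from 0 to 2π): 5π/2.

Therefore ∮_C P dx + Q dy = 5π/2.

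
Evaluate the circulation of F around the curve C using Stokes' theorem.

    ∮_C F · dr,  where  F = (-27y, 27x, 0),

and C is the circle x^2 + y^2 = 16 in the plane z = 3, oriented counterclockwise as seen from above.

Let S be the flat disk x^2 + y^2 ≤ 16 in the plane z = 3, with upward unit normal n̂ = ẑ. By Stokes' theorem,

    ∮_C F · dr = ∬_S (∇ × F) · n̂ dS = ∬_D (curl F)_z dA,

where D is the disk x^2 + y^2 ≤ 16.

Compute the curl of F = (-27y, 27x, 0):
    (∇ × F)_x = ∂F_z/∂y - ∂F_y/∂z = 0,
    (∇ × F)_y = ∂F_x/∂z - ∂F_z/∂x = 0,
    (∇ × F)_z = ∂F_y/∂x - ∂F_x/∂y = 54.

On z = 3, (curl F)_z = 54.

Convert to polar (x = r cos θ, y = r sin θ, dA = r dr dθ); the integrand becomes 54, so

    ∬_D (curl F)_z dA = ∫_0^{2π} ∫_0^{4} (54) · r dr dθ.

Inner (r from 0 to 4): 432.
Outer (θ from 0 to 2π): 864π.

Therefore ∮_C F · dr = 864π.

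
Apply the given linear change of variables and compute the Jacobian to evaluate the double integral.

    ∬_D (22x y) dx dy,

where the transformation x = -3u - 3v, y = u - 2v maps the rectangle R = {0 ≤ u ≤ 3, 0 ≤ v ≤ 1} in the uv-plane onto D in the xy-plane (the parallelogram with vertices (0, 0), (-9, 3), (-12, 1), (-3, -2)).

Compute the Jacobian determinant of (x, y) with respect to (u, v):

    ∂(x,y)/∂(u,v) = | -3  -3 | = (-3)(-2) - (-3)(1) = 9.
                   | 1  -2 |

Its absolute value is |J| = 9 (the area scaling factor).

Substituting x = -3u - 3v, y = u - 2v into the integrand,

    22x y → -66u^2 + 66u v + 132v^2,

so the integral becomes

    ∬_R (-66u^2 + 66u v + 132v^2) · |J| du dv = ∫_0^3 ∫_0^1 (-594u^2 + 594u v + 1188v^2) dv du.

Inner (v): -594u^2 + 297u + 396.
Outer (u): -5643/2.

Therefore ∬_D (22x y) dx dy = -5643/2.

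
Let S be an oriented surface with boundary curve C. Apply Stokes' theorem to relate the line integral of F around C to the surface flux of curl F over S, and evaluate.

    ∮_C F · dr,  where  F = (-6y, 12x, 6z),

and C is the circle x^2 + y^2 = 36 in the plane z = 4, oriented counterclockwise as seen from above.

Let S be the flat disk x^2 + y^2 ≤ 36 in the plane z = 4, with upward unit normal n̂ = ẑ. By Stokes' theorem,

    ∮_C F · dr = ∬_S (∇ × F) · n̂ dS = ∬_D (curl F)_z dA,

where D is the disk x^2 + y^2 ≤ 36.

Compute the curl of F = (-6y, 12x, 6z):
    (∇ × F)_x = ∂F_z/∂y - ∂F_y/∂z = 0,
    (∇ × F)_y = ∂F_x/∂z - ∂F_z/∂x = 0,
    (∇ × F)_z = ∂F_y/∂x - ∂F_x/∂y = 18.

On z = 4, (curl F)_z = 18.

Convert to polar (x = r cos θ, y = r sin θ, dA = r dr dθ); the integrand becomes 18, so

    ∬_D (curl F)_z dA = ∫_0^{2π} ∫_0^{6} (18) · r dr dθ.

Inner (r from 0 to 6): 324.
Outer (θ from 0 to 2π): 648π.

Therefore ∮_C F · dr = 648π.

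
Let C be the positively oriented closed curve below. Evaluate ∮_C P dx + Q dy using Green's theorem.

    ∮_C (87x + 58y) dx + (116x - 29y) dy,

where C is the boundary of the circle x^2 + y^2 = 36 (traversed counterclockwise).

Green's theorem converts the closed line integral into a double integral over the enclosed region D:

    ∮_C P dx + Q dy = ∬_D (∂Q/∂x - ∂P/∂y) dA.

Here P = 87x + 58y, Q = 116x - 29y, so

    ∂Q/∂x = 116,    ∂P/∂y = 58,
    ∂Q/∂x - ∂P/∂y = 58.

D is the region x^2 + y^2 ≤ 36. Evaluating the double integral:

In polar coordinates (x = r cos θ, y = r sin θ, dA = r dr dθ) the integrand becomes 58, so

    ∬_D (58) dA = ∫_0^{2π} ∫_0^{6} (58) · r dr dθ.

Inner (r from 0 to 6): 1044.
Outer (θ from 0 to 2π): 2088π.

Therefore ∮_C P dx + Q dy = 2088π.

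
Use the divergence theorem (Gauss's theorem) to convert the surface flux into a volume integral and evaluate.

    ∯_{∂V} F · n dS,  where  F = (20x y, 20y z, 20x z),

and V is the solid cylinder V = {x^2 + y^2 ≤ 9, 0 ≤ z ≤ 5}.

By the divergence theorem,

    ∯_{∂V} F · n dS = ∭_V (∇ · F) dV.

Compute the divergence:
    ∇ · F = ∂F_x/∂x + ∂F_y/∂y + ∂F_z/∂z = 20y + 20z + 20x = 20x + 20y + 20z.

In cylindrical coordinates, x = r cos(θ), y = r sin(θ), z = z, dV = r dr dθ dz, with 0 ≤ r ≤ 3, 0 ≤ θ ≤ 2π, 0 ≤ z ≤ 5.

The integrand, after substitution and multiplying by the volume element, becomes (20sqrt(2)r sin(θ + π/4) + 20z) · r, so

    ∭_V (∇·F) dV = ∫_0^{2π} ∫_0^{3} ∫_0^{5} (20sqrt(2)r sin(θ + π/4) + 20z) · r dz dr dθ.

Inner (z from 0 to 5): 50r (2sqrt(2)r sin(θ + π/4) + 5).
Middle (r from 0 to 3): 900sqrt(2)sin(θ + π/4) + 1125.
Outer (θ from 0 to 2π): 2250π.

Therefore ∯_{∂V} F · n dS = 2250π.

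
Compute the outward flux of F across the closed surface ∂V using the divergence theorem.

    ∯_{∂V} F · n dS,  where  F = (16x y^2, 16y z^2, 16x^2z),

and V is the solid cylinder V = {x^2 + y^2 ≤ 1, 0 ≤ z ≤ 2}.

By the divergence theorem,

    ∯_{∂V} F · n dS = ∭_V (∇ · F) dV.

Compute the divergence:
    ∇ · F = ∂F_x/∂x + ∂F_y/∂y + ∂F_z/∂z = 16y^2 + 16z^2 + 16x^2 = 16x^2 + 16y^2 + 16z^2.

In cylindrical coordinates, x = r cos(θ), y = r sin(θ), z = z, dV = r dr dθ dz, with 0 ≤ r ≤ 1, 0 ≤ θ ≤ 2π, 0 ≤ z ≤ 2.

The integrand, after substitution and multiplying by the volume element, becomes (16r^2 + 16z^2) · r, so

    ∭_V (∇·F) dV = ∫_0^{2π} ∫_0^{1} ∫_0^{2} (16r^2 + 16z^2) · r dz dr dθ.

Inner (z from 0 to 2): 32r (r^2 + 4/3).
Middle (r from 0 to 1): 88/3.
Outer (θ from 0 to 2π): 176π/3.

Therefore ∯_{∂V} F · n dS = 176π/3.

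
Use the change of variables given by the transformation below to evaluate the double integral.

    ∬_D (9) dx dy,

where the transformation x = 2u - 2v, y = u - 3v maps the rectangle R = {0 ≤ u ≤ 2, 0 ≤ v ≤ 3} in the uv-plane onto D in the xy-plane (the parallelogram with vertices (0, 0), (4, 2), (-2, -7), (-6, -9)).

Compute the Jacobian determinant of (x, y) with respect to (u, v):

    ∂(x,y)/∂(u,v) = | 2  -2 | = (2)(-3) - (-2)(1) = -4.
                   | 1  -3 |

Its absolute value is |J| = 4 (the area scaling factor).

Substituting x = 2u - 2v, y = u - 3v into the integrand,

    9 → 9,

so the integral becomes

    ∬_R (9) · |J| du dv = ∫_0^2 ∫_0^3 (36) dv du.

Inner (v): 108.
Outer (u): 216.

Therefore ∬_D (9) dx dy = 216.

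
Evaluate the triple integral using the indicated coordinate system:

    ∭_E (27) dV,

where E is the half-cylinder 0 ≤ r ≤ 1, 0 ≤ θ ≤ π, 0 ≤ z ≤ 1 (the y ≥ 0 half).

In cylindrical coordinates, x = r cos(θ), y = r sin(θ), z = z, and dV = r dr dθ dz.

The integrand becomes 27, so

    ∭_E (27) dV = ∫_{0}^{π} ∫_{0}^{1} ∫_{0}^{1} (27) · r dz dr dθ.

Inner (z): 27r.
Middle (r from 0 to 1): 27/2.
Outer (θ): 27π/2.

Therefore the triple integral equals 27π/2.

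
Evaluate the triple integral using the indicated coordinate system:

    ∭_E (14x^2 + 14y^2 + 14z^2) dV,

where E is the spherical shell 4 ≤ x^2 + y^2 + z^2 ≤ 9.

In spherical coordinates, x = ρ sin(φ) cos(θ), y = ρ sin(φ) sin(θ), z = ρ cos(φ), and dV = ρ^2 sin(φ) dρ dφ dθ.

The integrand becomes 14ρ^2, so

    ∭_E (14x^2 + 14y^2 + 14z^2) dV = ∫_{0}^{2π} ∫_{0}^{π} ∫_{2}^{3} (14ρ^2) · ρ^2 sin(φ) dρ dφ dθ.

Inner (ρ): 2954sin(φ)/5.
Middle (φ): 5908/5.
Outer (θ): 11816π/5.

Therefore the triple integral equals 11816π/5.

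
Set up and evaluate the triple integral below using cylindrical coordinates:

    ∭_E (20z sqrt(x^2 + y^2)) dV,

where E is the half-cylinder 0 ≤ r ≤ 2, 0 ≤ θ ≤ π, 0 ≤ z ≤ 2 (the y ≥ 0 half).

In cylindrical coordinates, x = r cos(θ), y = r sin(θ), z = z, and dV = r dr dθ dz.

The integrand becomes 20r z, so

    ∭_E (20z sqrt(x^2 + y^2)) dV = ∫_{0}^{π} ∫_{0}^{2} ∫_{0}^{2} (20r z) · r dz dr dθ.

Inner (z): 40r^2.
Middle (r from 0 to 2): 320/3.
Outer (θ): 320π/3.

Therefore the triple integral equals 320π/3.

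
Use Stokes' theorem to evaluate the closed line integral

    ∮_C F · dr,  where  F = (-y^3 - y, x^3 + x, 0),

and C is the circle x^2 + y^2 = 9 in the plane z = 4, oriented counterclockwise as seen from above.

Let S be the flat disk x^2 + y^2 ≤ 9 in the plane z = 4, with upward unit normal n̂ = ẑ. By Stokes' theorem,

    ∮_C F · dr = ∬_S (∇ × F) · n̂ dS = ∬_D (curl F)_z dA,

where D is the disk x^2 + y^2 ≤ 9.

Compute the curl of F = (-y^3 - y, x^3 + x, 0):
    (∇ × F)_x = ∂F_z/∂y - ∂F_y/∂z = 0,
    (∇ × F)_y = ∂F_x/∂z - ∂F_z/∂x = 0,
    (∇ × F)_z = ∂F_y/∂x - ∂F_x/∂y = 3x^2 + 3y^2 + 2.

On z = 4, (curl F)_z = 3x^2 + 3y^2 + 2.

Convert to polar (x = r cos θ, y = r sin θ, dA = r dr dθ); the integrand becomes 3r^2 + 2, so

    ∬_D (curl F)_z dA = ∫_0^{2π} ∫_0^{3} (3r^2 + 2) · r dr dθ.

Inner (r from 0 to 3): 279/4.
Outer (θ from 0 to 2π): 279π/2.

Therefore ∮_C F · dr = 279π/2.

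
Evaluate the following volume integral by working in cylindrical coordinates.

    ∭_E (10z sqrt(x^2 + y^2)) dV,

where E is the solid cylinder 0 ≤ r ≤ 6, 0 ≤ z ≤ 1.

In cylindrical coordinates, x = r cos(θ), y = r sin(θ), z = z, and dV = r dr dθ dz.

The integrand becomes 10r z, so

    ∭_E (10z sqrt(x^2 + y^2)) dV = ∫_{0}^{2π} ∫_{0}^{6} ∫_{0}^{1} (10r z) · r dz dr dθ.

Inner (z): 5r^2.
Middle (r from 0 to 6): 360.
Outer (θ): 720π.

Therefore the triple integral equals 720π.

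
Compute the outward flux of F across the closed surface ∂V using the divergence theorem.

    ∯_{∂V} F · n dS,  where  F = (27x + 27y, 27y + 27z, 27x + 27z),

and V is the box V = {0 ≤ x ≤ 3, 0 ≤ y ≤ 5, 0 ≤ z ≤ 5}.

By the divergence theorem,

    ∯_{∂V} F · n dS = ∭_V (∇ · F) dV.

Compute the divergence:
    ∇ · F = ∂F_x/∂x + ∂F_y/∂y + ∂F_z/∂z = 27 + 27 + 27 = 81.

V is a rectangular box, so dV = dx dy dz with 0 ≤ x ≤ 3, 0 ≤ y ≤ 5, 0 ≤ z ≤ 5.

Integrate (81) over V as an iterated integral:

    ∭_V (∇·F) dV = ∫_0^{3} ∫_0^{5} ∫_0^{5} (81) dz dy dx.

Inner (z from 0 to 5): 405.
Middle (y from 0 to 5): 2025.
Outer (x from 0 to 3): 6075.

Therefore ∯_{∂V} F · n dS = 6075.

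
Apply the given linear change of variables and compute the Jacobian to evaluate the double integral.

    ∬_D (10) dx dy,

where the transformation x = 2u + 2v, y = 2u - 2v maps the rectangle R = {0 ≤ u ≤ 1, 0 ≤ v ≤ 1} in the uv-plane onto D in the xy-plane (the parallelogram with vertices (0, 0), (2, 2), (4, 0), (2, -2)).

Compute the Jacobian determinant of (x, y) with respect to (u, v):

    ∂(x,y)/∂(u,v) = | 2  2 | = (2)(-2) - (2)(2) = -8.
                   | 2  -2 |

Its absolute value is |J| = 8 (the area scaling factor).

Substituting x = 2u + 2v, y = 2u - 2v into the integrand,

    10 → 10,

so the integral becomes

    ∬_R (10) · |J| du dv = ∫_0^1 ∫_0^1 (80) dv du.

Inner (v): 80.
Outer (u): 80.

Therefore ∬_D (10) dx dy = 80.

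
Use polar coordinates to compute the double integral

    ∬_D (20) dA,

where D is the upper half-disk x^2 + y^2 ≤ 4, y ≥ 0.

The region D is 0 ≤ r ≤ 2, 0 ≤ θ ≤ π in polar coordinates, where x = r cos(θ), y = r sin(θ), and dA = r dr dθ.

Under the substitution, the integrand becomes 20, so

    ∬_D (20) dA = ∫_{0}^{π} ∫_{0}^{2} (20) · r dr dθ.

Inner integral (in r): ∫_{0}^{2} (20) · r dr = 40.

Outer integral (in θ): ∫_{0}^{π} (40) dθ = 40π.

Therefore ∬_D (20) dA = 40π.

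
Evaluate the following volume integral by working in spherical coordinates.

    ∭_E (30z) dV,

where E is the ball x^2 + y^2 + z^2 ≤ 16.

In spherical coordinates, x = ρ sin(φ) cos(θ), y = ρ sin(φ) sin(θ), z = ρ cos(φ), and dV = ρ^2 sin(φ) dρ dφ dθ.

The integrand becomes 30ρ cos(φ), so

    ∭_E (30z) dV = ∫_{0}^{2π} ∫_{0}^{π} ∫_{0}^{4} (30ρ cos(φ)) · ρ^2 sin(φ) dρ dφ dθ.

Inner (ρ): 960sin(2φ).
Middle (φ): 0.
Outer (θ): 0.

Therefore the triple integral equals 0.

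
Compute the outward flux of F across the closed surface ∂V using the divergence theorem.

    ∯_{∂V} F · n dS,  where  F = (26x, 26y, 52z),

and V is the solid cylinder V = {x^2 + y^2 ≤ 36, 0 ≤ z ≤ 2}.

By the divergence theorem,

    ∯_{∂V} F · n dS = ∭_V (∇ · F) dV.

Compute the divergence:
    ∇ · F = ∂F_x/∂x + ∂F_y/∂y + ∂F_z/∂z = 26 + 26 + 52 = 104.

In cylindrical coordinates, x = r cos(θ), y = r sin(θ), z = z, dV = r dr dθ dz, with 0 ≤ r ≤ 6, 0 ≤ θ ≤ 2π, 0 ≤ z ≤ 2.

The integrand, after substitution and multiplying by the volume element, becomes (104) · r, so

    ∭_V (∇·F) dV = ∫_0^{2π} ∫_0^{6} ∫_0^{2} (104) · r dz dr dθ.

Inner (z from 0 to 2): 208r.
Middle (r from 0 to 6): 3744.
Outer (θ from 0 to 2π): 7488π.

Therefore ∯_{∂V} F · n dS = 7488π.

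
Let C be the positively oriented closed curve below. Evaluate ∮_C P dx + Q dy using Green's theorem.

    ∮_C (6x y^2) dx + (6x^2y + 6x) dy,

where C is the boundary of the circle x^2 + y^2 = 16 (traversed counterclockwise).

Green's theorem converts the closed line integral into a double integral over the enclosed region D:

    ∮_C P dx + Q dy = ∬_D (∂Q/∂x - ∂P/∂y) dA.

Here P = 6x y^2, Q = 6x^2y + 6x, so

    ∂Q/∂x = 12x y + 6,    ∂P/∂y = 12x y,
    ∂Q/∂x - ∂P/∂y = 6.

D is the region x^2 + y^2 ≤ 16. Evaluating the double integral:

In polar coordinates (x = r cos θ, y = r sin θ, dA = r dr dθ) the integrand becomes 6, so

    ∬_D (6) dA = ∫_0^{2π} ∫_0^{4} (6) · r dr dθ.

Inner (r from 0 to 4): 48.
Outer (θ from 0 to 2π): 96π.

Therefore ∮_C P dx + Q dy = 96π.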